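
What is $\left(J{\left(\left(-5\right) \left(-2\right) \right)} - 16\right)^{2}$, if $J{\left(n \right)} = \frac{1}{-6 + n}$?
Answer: $\frac{3969}{16} \approx 248.06$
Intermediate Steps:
$\left(J{\left(\left(-5\right) \left(-2\right) \right)} - 16\right)^{2} = \left(\frac{1}{-6 - -10} - 16\right)^{2} = \left(\frac{1}{-6 + 10} - 16\right)^{2} = \left(\frac{1}{4} - 16\right)^{2} = \left(- \frac{63}{4}\right)^{2} = \frac{3969}{16}$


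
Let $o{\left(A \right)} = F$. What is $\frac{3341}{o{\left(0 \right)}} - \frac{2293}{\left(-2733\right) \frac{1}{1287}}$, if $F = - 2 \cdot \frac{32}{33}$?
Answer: $- \frac{37483875}{58304} \approx -642.9$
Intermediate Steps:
$F = - \frac{64}{33}$ ($F = - 2 \cdot 32 \cdot \frac{1}{33} = \left(-2\right) \frac{32}{33} = - \frac{64}{33} \approx -1.9394$)
$o{\left(A \right)} = - \frac{64}{33}$
$\frac{3341}{o{\left(0 \right)}} - \frac{2293}{\left(-2733\right) \frac{1}{1287}} = \frac{3341}{- \frac{64}{33}} - \frac{2293}{\left(-2733\right) \frac{1}{1287}} = 3341 \left(- \frac{33}{64}\right) - \frac{2293}{\left(-2733\right) \frac{1}{1287}} = - \frac{110253}{64} - \frac{2293}{- \frac{911}{429}} = - \frac{110253}{64} - - \frac{983697}{911} = - \frac{110253}{64} + \frac{983697}{911} = - \frac{37483875}{58304}$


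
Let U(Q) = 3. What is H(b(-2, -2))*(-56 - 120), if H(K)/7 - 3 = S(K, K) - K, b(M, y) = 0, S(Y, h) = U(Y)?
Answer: -7392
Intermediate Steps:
S(Y, h) = 3
H(K) = 42 - 7*K (H(K) = 21 + 7*(3 - K) = 21 + (21 - 7*K) = 42 - 7*K)
H(b(-2, -2))*(-56 - 120) = (42 - 7*0)*(-56 - 120) = (42 + 0)*(-176) = 42*(-176) = -7392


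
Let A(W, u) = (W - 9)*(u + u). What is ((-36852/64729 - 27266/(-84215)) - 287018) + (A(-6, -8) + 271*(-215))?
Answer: -1880883431732871/5451152735 ≈ -3.4504e+5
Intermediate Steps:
A(W, u) = 2*u*(-9 + W) (A(W, u) = (-9 + W)*(2*u) = 2*u*(-9 + W))
((-36852/64729 - 27266/(-84215)) - 287018) + (A(-6, -8) + 271*(-215)) = ((-36852/64729 - 27266/(-84215)) - 287018) + (2*(-8)*(-9 - 6) + 271*(-215)) = ((-36852*1/64729 - 27266*(-1/84215)) - 287018) + (2*(-8)*(-15) - 58265) = ((-36852/64729 + 27266/84215) - 287018) + (240 - 58265) = (-1338590266/5451152735 - 287018) - 58025 = -1564580294284496/5451152735 - 58025 = -1880883431732871/5451152735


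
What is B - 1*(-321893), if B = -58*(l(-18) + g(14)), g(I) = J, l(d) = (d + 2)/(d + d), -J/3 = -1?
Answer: 2895239/9 ≈ 3.2169e+5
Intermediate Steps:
J = 3 (J = -3*(-1) = 3)
l(d) = (2 + d)/(2*d) (l(d) = (2 + d)/((2*d)) = (2 + d)*(1/(2*d)) = (2 + d)/(2*d))
g(I) = 3
B = -1798/9 (B = -58*((1/2)*(2 - 18)/(-18) + 3) = -58*((1/2)*(-1/18)*(-16) + 3) = -58*(4/9 + 3) = -58*31/9 = -1798/9 ≈ -199.78)
B - 1*(-321893) = -1798/9 - 1*(-321893) = -1798/9 + 321893 = 2895239/9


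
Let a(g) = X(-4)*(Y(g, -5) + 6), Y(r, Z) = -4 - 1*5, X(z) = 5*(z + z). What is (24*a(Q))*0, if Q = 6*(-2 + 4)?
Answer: 0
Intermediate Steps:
Q = 12 (Q = 6*2 = 12)
X(z) = 10*z (X(z) = 5*(2*z) = 10*z)
Y(r, Z) = -9 (Y(r, Z) = -4 - 5 = -9)
a(g) = 120 (a(g) = (10*(-4))*(-9 + 6) = -40*(-3) = 120)
(24*a(Q))*0 = (24*120)*0 = 2880*0 = 0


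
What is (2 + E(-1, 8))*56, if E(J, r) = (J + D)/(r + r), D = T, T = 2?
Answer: 231/2 ≈ 115.50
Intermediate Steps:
D = 2
E(J, r) = (2 + J)/(2*r) (E(J, r) = (J + 2)/(r + r) = (2 + J)/((2*r)) = (2 + J)*(1/(2*r)) = (2 + J)/(2*r))
(2 + E(-1, 8))*56 = (2 + (½)*(2 - 1)/8)*56 = (2 + (½)*(⅛)*1)*56 = (2 + 1/16)*56 = (33/16)*56 = 231/2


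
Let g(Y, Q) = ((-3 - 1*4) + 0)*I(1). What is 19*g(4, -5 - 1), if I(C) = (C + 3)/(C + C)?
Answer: -266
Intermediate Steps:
I(C) = (3 + C)/(2*C) (I(C) = (3 + C)/((2*C)) = (3 + C)*(1/(2*C)) = (3 + C)/(2*C))
g(Y, Q) = -14 (g(Y, Q) = ((-3 - 1*4) + 0)*((1/2)*(3 + 1)/1) = ((-3 - 4) + 0)*((1/2)*1*4) = (-7 + 0)*2 = -7*2 = -14)
19*g(4, -5 - 1) = 19*(-14) = -266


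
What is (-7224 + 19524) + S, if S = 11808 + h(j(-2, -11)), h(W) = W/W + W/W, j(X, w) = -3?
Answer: 24110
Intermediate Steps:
h(W) = 2 (h(W) = 1 + 1 = 2)
S = 11810 (S = 11808 + 2 = 11810)
(-7224 + 19524) + S = (-7224 + 19524) + 11810 = 12300 + 11810 = 24110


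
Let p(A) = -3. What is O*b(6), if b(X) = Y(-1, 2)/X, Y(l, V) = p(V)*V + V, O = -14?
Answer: 28/3 ≈ 9.3333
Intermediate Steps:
Y(l, V) = -2*V (Y(l, V) = -3*V + V = -2*V)
b(X) = -4/X (b(X) = (-2*2)/X = -4/X)
O*b(6) = -(-56)/6 = -14*(-⅔) = 28/3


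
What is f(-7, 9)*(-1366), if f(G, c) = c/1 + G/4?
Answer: -19807/2 ≈ -9903.5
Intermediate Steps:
f(G, c) = c + G/4 (f(G, c) = c*1 + G*(¼) = c + G/4)
f(-7, 9)*(-1366) = (9 + (¼)*(-7))*(-1366) = (9 - 7/4)*(-1366) = (29/4)*(-1366) = -19807/2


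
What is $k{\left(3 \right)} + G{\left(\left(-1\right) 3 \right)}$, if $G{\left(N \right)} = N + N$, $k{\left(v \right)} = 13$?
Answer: $7$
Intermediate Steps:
$G{\left(N \right)} = 2 N$
$k{\left(3 \right)} + G{\left(\left(-1\right) 3 \right)} = 13 + 2 \left(\left(-1\right) 3\right) = 13 + 2 \left(-3\right) = 13 - 6 = 7$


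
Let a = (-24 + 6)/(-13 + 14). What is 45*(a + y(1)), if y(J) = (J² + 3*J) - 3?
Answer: -765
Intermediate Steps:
a = -18 (a = -18/1 = -18*1 = -18)
y(J) = -3 + J² + 3*J
45*(a + y(1)) = 45*(-18 + (-3 + 1² + 3*1)) = 45*(-18 + (-3 + 1 + 3)) = 45*(-18 + 1) = 45*(-17) = -765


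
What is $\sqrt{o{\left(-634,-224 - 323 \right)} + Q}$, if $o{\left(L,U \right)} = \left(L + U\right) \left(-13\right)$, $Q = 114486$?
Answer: $\sqrt{129839} \approx 360.33$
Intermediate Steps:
$o{\left(L,U \right)} = - 13 L - 13 U$
$\sqrt{o{\left(-634,-224 - 323 \right)} + Q} = \sqrt{\left(\left(-13\right) \left(-634\right) - 13 \left(-224 - 323\right)\right) + 114486} = \sqrt{\left(8242 - 13 \left(-224 - 323\right)\right) + 114486} = \sqrt{\left(8242 - -7111\right) + 114486} = \sqrt{\left(8242 + 7111\right) + 114486} = \sqrt{15353 + 114486} = \sqrt{129839}$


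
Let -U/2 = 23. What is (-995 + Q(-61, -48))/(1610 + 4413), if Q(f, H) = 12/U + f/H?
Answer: -1097365/6649392 ≈ -0.16503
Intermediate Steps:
U = -46 (U = -2*23 = -46)
Q(f, H) = -6/23 + f/H (Q(f, H) = 12/(-46) + f/H = 12*(-1/46) + f/H = -6/23 + f/H)
(-995 + Q(-61, -48))/(1610 + 4413) = (-995 + (-6/23 - 61/(-48)))/(1610 + 4413) = (-995 + (-6/23 - 61*(-1/48)))/6023 = (-995 + (-6/23 + 61/48))*(1/6023) = (-995 + 1115/1104)*(1/6023) = -1097365/1104*1/6023 = -1097365/6649392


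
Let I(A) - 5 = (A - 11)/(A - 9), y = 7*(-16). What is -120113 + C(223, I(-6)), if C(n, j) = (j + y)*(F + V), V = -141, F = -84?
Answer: -96293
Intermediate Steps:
y = -112
I(A) = 5 + (-11 + A)/(-9 + A) (I(A) = 5 + (A - 11)/(A - 9) = 5 + (-11 + A)/(-9 + A))
C(n, j) = 25200 - 225*j (C(n, j) = (j - 112)*(-84 - 141) = (-112 + j)*(-225) = 25200 - 225*j)
-120113 + C(223, I(-6)) = -120113 + (25200 - 450*(-28 + 3*(-6))/(-9 - 6)) = -120113 + (25200 - 450*(-28 - 18)/(-15)) = -120113 + (25200 - 450*(-1)*(-46)/15) = -120113 + (25200 - 225*92/15) = -120113 + (25200 - 1380) = -120113 + 23820 = -96293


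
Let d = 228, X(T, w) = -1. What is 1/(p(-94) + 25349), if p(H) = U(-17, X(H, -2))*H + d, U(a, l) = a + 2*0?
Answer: 1/27175 ≈ 3.6799e-5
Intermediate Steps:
U(a, l) = a (U(a, l) = a + 0 = a)
p(H) = 228 - 17*H (p(H) = -17*H + 228 = 228 - 17*H)
1/(p(-94) + 25349) = 1/((228 - 17*(-94)) + 25349) = 1/((228 + 1598) + 25349) = 1/(1826 + 25349) = 1/27175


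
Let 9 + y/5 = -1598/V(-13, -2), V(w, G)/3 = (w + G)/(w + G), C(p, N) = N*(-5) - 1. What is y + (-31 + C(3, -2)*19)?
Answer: -7705/3 ≈ -2568.3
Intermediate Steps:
C(p, N) = -1 - 5*N (C(p, N) = -5*N - 1 = -1 - 5*N)
V(w, G) = 3 (V(w, G) = 3*((w + G)/(w + G)) = 3*((G + w)/(G + w)) = 3*1 = 3)
y = -8125/3 (y = -45 + 5*(-1598/3) = -45 - 7990/3 = -8125/3 ≈ -2708.3)
y + (-31 + C(3, -2)*19) = -8125/3 + (-31 + (-1 - 5*(-2))*19) = -8125/3 + (-31 + (-1 + 10)*19) = -8125/3 + (-31 + 9*19) = -8125/3 + (-31 + 171) = -8125/3 + 140 = -7705/3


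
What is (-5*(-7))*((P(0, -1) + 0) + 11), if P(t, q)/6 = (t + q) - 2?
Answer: -245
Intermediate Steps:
P(t, q) = -12 + 6*q + 6*t (P(t, q) = 6*((t + q) - 2) = 6*((q + t) - 2) = 6*(-2 + q + t) = -12 + 6*q + 6*t)
(-5*(-7))*((P(0, -1) + 0) + 11) = (-5*(-7))*(((-12 + 6*(-1) + 6*0) + 0) + 11) = 35*(((-12 - 6 + 0) + 0) + 11) = 35*((-18 + 0) + 11) = 35*(-18 + 11) = 35*(-7) = -245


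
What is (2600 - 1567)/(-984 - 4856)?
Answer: -1033/5840 ≈ -0.17688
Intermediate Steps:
(2600 - 1567)/(-984 - 4856) = 1033/(-5840) = 1033*(-1/5840) = -1033/5840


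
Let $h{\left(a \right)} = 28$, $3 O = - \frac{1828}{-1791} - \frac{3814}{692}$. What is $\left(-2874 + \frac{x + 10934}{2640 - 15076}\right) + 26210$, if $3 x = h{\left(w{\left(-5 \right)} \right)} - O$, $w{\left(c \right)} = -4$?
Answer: $\frac{1618471088465215}{69357735864} \approx 23335.0$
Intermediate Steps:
$O = - \frac{2782949}{1859058}$ ($O = \frac{- \frac{1828}{-1791} - \frac{3814}{692}}{3} = \frac{\left(-1828\right) \left(- \frac{1}{1791}\right) - \frac{1907}{346}}{3} = \frac{\frac{1828}{1791} - \frac{1907}{346}}{3} = \frac{1}{3} \left(- \frac{2782949}{619686}\right) = - \frac{2782949}{1859058} \approx -1.497$)
$x = \frac{54836573}{5577174}$ ($x = \frac{28 - - \frac{2782949}{1859058}}{3} = \frac{28 + \frac{2782949}{1859058}}{3} = \frac{1}{3} \cdot \frac{54836573}{1859058} = \frac{54836573}{5577174} \approx 9.8323$)
$\left(-2874 + \frac{x + 10934}{2640 - 15076}\right) + 26210 = \left(-2874 + \frac{\frac{54836573}{5577174} + 10934}{2640 - 15076}\right) + 26210 = \left(-2874 + \frac{61035657089}{5577174 \left(-12436\right)}\right) + 26210 = \left(-2874 + \frac{61035657089}{5577174} \left(- \frac{1}{12436}\right)\right) + 26210 = \left(-2874 - \frac{61035657089}{69357735864}\right) + 26210 = - \frac{199395168530225}{69357735864} + 26210 = \frac{1618471088465215}{69357735864}$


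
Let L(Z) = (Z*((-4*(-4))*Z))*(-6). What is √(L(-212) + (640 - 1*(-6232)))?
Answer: 2*I*√1076938 ≈ 2075.5*I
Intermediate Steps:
L(Z) = -96*Z² (L(Z) = (Z*(16*Z))*(-6) = (16*Z²)*(-6) = -96*Z²)
√(L(-212) + (640 - 1*(-6232))) = √(-96*(-212)² + (640 - 1*(-6232))) = √(-96*44944 + (640 + 6232)) = √(-4314624 + 6872) = √(-4307752) = 2*I*√1076938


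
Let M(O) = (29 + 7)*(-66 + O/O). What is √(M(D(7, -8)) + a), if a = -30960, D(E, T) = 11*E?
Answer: 30*I*√37 ≈ 182.48*I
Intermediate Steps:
M(O) = -2340 (M(O) = 36*(-66 + 1) = 36*(-65) = -2340)
√(M(D(7, -8)) + a) = √(-2340 - 30960) = √(-33300) = 30*I*√37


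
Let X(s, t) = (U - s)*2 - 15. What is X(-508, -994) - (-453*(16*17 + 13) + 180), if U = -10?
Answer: 129906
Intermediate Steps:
X(s, t) = -35 - 2*s (X(s, t) = (-10 - s)*2 - 15 = (-20 - 2*s) - 15 = -35 - 2*s)
X(-508, -994) - (-453*(16*17 + 13) + 180) = (-35 - 2*(-508)) - (-453*(16*17 + 13) + 180) = (-35 + 1016) - (-453*(272 + 13) + 180) = 981 - (-453*285 + 180) = 981 - (-129105 + 180) = 981 - 1*(-128925) = 981 + 128925 = 129906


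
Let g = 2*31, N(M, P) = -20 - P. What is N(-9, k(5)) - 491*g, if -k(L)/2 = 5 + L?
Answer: -30442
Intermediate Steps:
k(L) = -10 - 2*L (k(L) = -2*(5 + L) = -10 - 2*L)
g = 62
N(-9, k(5)) - 491*g = (-20 - (-10 - 2*5)) - 491*62 = (-20 - (-10 - 10)) - 30442 = (-20 - 1*(-20)) - 30442 = (-20 + 20) - 30442 = 0 - 30442 = -30442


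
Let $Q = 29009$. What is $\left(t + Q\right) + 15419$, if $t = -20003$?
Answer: $24425$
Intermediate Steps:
$\left(t + Q\right) + 15419 = \left(-20003 + 29009\right) + 15419 = 9006 + 15419 = 24425$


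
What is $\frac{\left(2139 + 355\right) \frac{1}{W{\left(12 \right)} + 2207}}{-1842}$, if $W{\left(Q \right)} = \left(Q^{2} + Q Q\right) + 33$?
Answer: $- \frac{1247}{2328288} \approx -0.00053559$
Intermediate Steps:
$W{\left(Q \right)} = 33 + 2 Q^{2}$ ($W{\left(Q \right)} = \left(Q^{2} + Q^{2}\right) + 33 = 2 Q^{2} + 33 = 33 + 2 Q^{2}$)
$\frac{\left(2139 + 355\right) \frac{1}{W{\left(12 \right)} + 2207}}{-1842} = \frac{\left(2139 + 355\right) \frac{1}{\left(33 + 2 \cdot 12^{2}\right) + 2207}}{-1842} = \frac{2494}{\left(33 + 2 \cdot 144\right) + 2207} \left(- \frac{1}{1842}\right) = \frac{2494}{\left(33 + 288\right) + 2207} \left(- \frac{1}{1842}\right) = \frac{2494}{321 + 2207} \left(- \frac{1}{1842}\right) = \frac{2494}{2528} \left(- \frac{1}{1842}\right) = 2494 \cdot \frac{1}{2528} \left(- \frac{1}{1842}\right) = \frac{1247}{1264} \left(- \frac{1}{1842}\right) = - \frac{1247}{2328288}$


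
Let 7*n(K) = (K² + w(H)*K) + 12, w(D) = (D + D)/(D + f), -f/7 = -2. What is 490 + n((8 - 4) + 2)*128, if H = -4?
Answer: 44798/35 ≈ 1279.9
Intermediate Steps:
f = 14 (f = -7*(-2) = 14)
w(D) = 2*D/(14 + D) (w(D) = (D + D)/(D + 14) = (2*D)/(14 + D) = 2*D/(14 + D))
n(K) = 12/7 - 4*K/35 + K²/7 (n(K) = ((K² + (2*(-4)/(14 - 4))*K) + 12)/7 = ((K² + (2*(-4)/10)*K) + 12)/7 = ((K² + (2*(-4)*(⅒))*K) + 12)/7 = ((K² - 4*K/5) + 12)/7 = (12 + K² - 4*K/5)/7 = 12/7 - 4*K/35 + K²/7)
490 + n((8 - 4) + 2)*128 = 490 + (12/7 - 4*((8 - 4) + 2)/35 + ((8 - 4) + 2)²/7)*128 = 490 + (12/7 - 4*(4 + 2)/35 + (4 + 2)²/7)*128 = 490 + (12/7 - 4/35*6 + (⅐)*6²)*128 = 490 + (12/7 - 24/35 + (⅐)*36)*128 = 490 + (12/7 - 24/35 + 36/7)*128 = 490 + (216/35)*128 = 490 + 27648/35 = 44798/35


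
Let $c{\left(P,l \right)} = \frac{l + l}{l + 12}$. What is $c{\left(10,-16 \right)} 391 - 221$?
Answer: $2907$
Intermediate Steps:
$c{\left(P,l \right)} = \frac{2 l}{12 + l}$
$c{\left(10,-16 \right)} 391 - 221 = 2 \left(-16\right) \frac{1}{12 - 16} \cdot 391 - 221 = 2 \left(-16\right) \frac{1}{-4} \cdot 391 - 221 = 2 \left(-16\right) \left(- \frac{1}{4}\right) 391 - 221 = 8 \cdot 391 - 221 = 3128 - 221 = 2907$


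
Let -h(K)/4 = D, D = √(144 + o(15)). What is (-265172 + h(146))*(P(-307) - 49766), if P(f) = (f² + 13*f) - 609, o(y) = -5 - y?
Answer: -10575854876 - 319064*√31 ≈ -1.0578e+10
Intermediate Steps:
P(f) = -609 + f² + 13*f
D = 2*√31 (D = √(144 + (-5 - 1*15)) = √(144 + (-5 - 15)) = √(144 - 20) = √124 = 2*√31 ≈ 11.136)
h(K) = -8*√31
(-265172 + h(146))*(P(-307) - 49766) = (-265172 - 8*√31)*((-609 + (-307)² + 13*(-307)) - 49766) = (-265172 - 8*√31)*((-609 + 94249 - 3991) - 49766) = (-265172 - 8*√31)*(89649 - 49766) = (-265172 - 8*√31)*39883 = -10575854876 - 319064*√31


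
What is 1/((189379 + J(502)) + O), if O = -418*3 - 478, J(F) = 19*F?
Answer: 1/197185 ≈ 5.0714e-6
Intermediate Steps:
O = -1732 (O = -1254 - 478 = -1732)
1/((189379 + J(502)) + O) = 1/((189379 + 19*502) - 1732) = 1/((189379 + 9538) - 1732) = 1/(198917 - 1732) = 1/197185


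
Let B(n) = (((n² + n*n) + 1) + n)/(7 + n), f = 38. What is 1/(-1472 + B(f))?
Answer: -45/63313 ≈ -0.00071075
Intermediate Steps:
B(n) = (1 + n + 2*n²)/(7 + n) (B(n) = (((n² + n²) + 1) + n)/(7 + n) = ((2*n² + 1) + n)/(7 + n) = ((1 + 2*n²) + n)/(7 + n) = (1 + n + 2*n²)/(7 + n))
1/(-1472 + B(f)) = 1/(-1472 + (1 + 38 + 2*38²)/(7 + 38)) = 1/(-1472 + (1 + 38 + 2*1444)/45) = 1/(-1472 + (1 + 38 + 2888)/45) = 1/(-1472 + (1/45)*2927) = 1/(-1472 + 2927/45) = 1/(-63313/45) = -45/63313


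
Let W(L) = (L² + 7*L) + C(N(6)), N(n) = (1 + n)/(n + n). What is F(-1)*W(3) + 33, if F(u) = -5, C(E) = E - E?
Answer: -117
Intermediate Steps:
N(n) = (1 + n)/(2*n) (N(n) = (1 + n)/((2*n)) = (1 + n)*(1/(2*n)) = (1 + n)/(2*n))
C(E) = 0
W(L) = L² + 7*L (W(L) = (L² + 7*L) + 0 = L² + 7*L)
F(-1)*W(3) + 33 = -15*(7 + 3) + 33 = -15*10 + 33 = -5*30 + 33 = -150 + 33 = -117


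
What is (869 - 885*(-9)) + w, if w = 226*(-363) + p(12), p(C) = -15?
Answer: -73219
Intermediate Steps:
w = -82053 (w = 226*(-363) - 15 = -82038 - 15 = -82053)
(869 - 885*(-9)) + w = (869 - 885*(-9)) - 82053 = (869 + 7965) - 82053 = 8834 - 82053 = -73219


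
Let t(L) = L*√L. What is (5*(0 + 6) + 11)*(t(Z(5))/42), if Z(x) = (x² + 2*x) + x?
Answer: 1640*√10/21 ≈ 246.96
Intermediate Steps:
Z(x) = x² + 3*x
t(L) = L^(3/2)
(5*(0 + 6) + 11)*(t(Z(5))/42) = (5*(0 + 6) + 11)*((5*(3 + 5))^(3/2)/42) = (5*6 + 11)*((5*8)^(3/2)*(1/42)) = (30 + 11)*(40^(3/2)*(1/42)) = 41*((80*√10)*(1/42)) = 41*(40*√10/21) = 1640*√10/21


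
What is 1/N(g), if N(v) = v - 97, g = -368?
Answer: -1/465 ≈ -0.0021505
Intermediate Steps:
N(v) = -97 + v
1/N(g) = 1/(-97 - 368) = 1/(-465) = -1/465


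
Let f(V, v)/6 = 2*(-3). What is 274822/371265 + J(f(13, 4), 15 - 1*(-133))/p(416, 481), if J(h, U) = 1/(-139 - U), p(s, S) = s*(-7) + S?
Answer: 191742856199/259030476705 ≈ 0.74023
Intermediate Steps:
f(V, v) = -36 (f(V, v) = 6*(2*(-3)) = 6*(-6) = -36)
p(s, S) = S - 7*s (p(s, S) = -7*s + S = S - 7*s)
274822/371265 + J(f(13, 4), 15 - 1*(-133))/p(416, 481) = 274822/371265 + (-1/(139 + (15 - 1*(-133))))/(481 - 7*416) = 274822*(1/371265) + (-1/(139 + (15 + 133)))/(481 - 2912) = 274822/371265 - 1/(139 + 148)/(-2431) = 274822/371265 - 1/287*(-1/2431) = 274822/371265 + 1/697697 = 191742856199/259030476705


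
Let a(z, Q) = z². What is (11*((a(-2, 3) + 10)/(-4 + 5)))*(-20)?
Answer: -3080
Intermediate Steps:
(11*((a(-2, 3) + 10)/(-4 + 5)))*(-20) = (11*(((-2)² + 10)/(-4 + 5)))*(-20) = (11*((4 + 10)/1))*(-20) = (11*(14*1))*(-20) = (11*14)*(-20) = 154*(-20) = -3080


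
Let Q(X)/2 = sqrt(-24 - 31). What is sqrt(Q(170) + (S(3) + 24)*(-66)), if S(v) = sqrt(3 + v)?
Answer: sqrt(-1584 - 66*sqrt(6) + 2*I*sqrt(55)) ≈ 0.1775 + 41.782*I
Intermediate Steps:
Q(X) = 2*I*sqrt(55) (Q(X) = 2*sqrt(-24 - 31) = 2*sqrt(-55) = 2*(I*sqrt(55)) = 2*I*sqrt(55))
sqrt(Q(170) + (S(3) + 24)*(-66)) = sqrt(2*I*sqrt(55) + (sqrt(3 + 3) + 24)*(-66)) = sqrt(2*I*sqrt(55) + (sqrt(6) + 24)*(-66)) = sqrt(2*I*sqrt(55) + (24 + sqrt(6))*(-66)) = sqrt(2*I*sqrt(55) + (-1584 - 66*sqrt(6))) = sqrt(-1584 - 66*sqrt(6) + 2*I*sqrt(55))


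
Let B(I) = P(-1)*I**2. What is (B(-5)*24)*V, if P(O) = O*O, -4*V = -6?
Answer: 900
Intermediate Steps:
V = 3/2 (V = -1/4*(-6) = 3/2 ≈ 1.5000)
P(O) = O**2
B(I) = I**2 (B(I) = (-1)**2*I**2 = 1*I**2 = I**2)
(B(-5)*24)*V = ((-5)**2*24)*(3/2) = (25*24)*(3/2) = 600*(3/2) = 900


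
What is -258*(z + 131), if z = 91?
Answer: -57276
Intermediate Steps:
-258*(z + 131) = -258*(91 + 131) = -258*222 = -57276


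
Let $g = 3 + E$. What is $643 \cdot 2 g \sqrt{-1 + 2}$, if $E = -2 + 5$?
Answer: $7716$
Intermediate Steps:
$E = 3$
$g = 6$ ($g = 3 + 3 = 6$)
$643 \cdot 2 g \sqrt{-1 + 2} = 643 \cdot 2 \cdot 6 \sqrt{-1 + 2} = 643 \cdot 12 \sqrt{1} = 643 \cdot 12 \cdot 1 = 643 \cdot 12 = 7716$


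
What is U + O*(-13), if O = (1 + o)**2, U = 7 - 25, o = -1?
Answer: -18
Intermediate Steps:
U = -18
O = 0 (O = (1 - 1)**2 = 0**2 = 0)
U + O*(-13) = -18 + 0*(-13) = -18 + 0 = -18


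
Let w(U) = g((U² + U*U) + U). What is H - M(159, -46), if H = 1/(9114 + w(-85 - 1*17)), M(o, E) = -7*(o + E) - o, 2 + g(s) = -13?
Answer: 8644051/9099 ≈ 950.00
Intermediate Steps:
g(s) = -15 (g(s) = -2 - 13 = -15)
M(o, E) = -8*o - 7*E (M(o, E) = -7*(E + o) - o = (-7*E - 7*o) - o = -8*o - 7*E)
w(U) = -15
H = 1/9099 (H = 1/(9114 - 15) = 1/9099 ≈ 0.00010990)
H - M(159, -46) = 1/9099 - (-8*159 - 7*(-46)) = 1/9099 - (-1272 + 322) = 1/9099 - 1*(-950) = 1/9099 + 950 = 8644051/9099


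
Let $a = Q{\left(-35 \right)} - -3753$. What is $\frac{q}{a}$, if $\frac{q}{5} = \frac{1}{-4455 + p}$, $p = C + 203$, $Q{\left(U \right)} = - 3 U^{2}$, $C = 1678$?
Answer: $- \frac{5}{200772} \approx -2.4904 \cdot 10^{-5}$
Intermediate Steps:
$p = 1881$ ($p = 1678 + 203 = 1881$)
$q = - \frac{5}{2574}$ ($q = \frac{5}{-4455 + 1881} = \frac{5}{-2574} = 5 \left(- \frac{1}{2574}\right) = - \frac{5}{2574} \approx -0.0019425$)
$a = 78$ ($a = - 3 \left(-35\right)^{2} - -3753 = \left(-3\right) 1225 + 3753 = -3675 + 3753 = 78$)
$\frac{q}{a} = - \frac{5}{2574 \cdot 78} = \left(- \frac{5}{2574}\right) \frac{1}{78} = - \frac{5}{200772}$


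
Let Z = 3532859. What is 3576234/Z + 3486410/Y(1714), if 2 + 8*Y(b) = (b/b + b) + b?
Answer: 98548215323438/12107107793 ≈ 8139.7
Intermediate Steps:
Y(b) = -1/8 + b/4 (Y(b) = -1/4 + ((b/b + b) + b)/8 = -1/4 + ((1 + b) + b)/8 = -1/4 + (1 + 2*b)/8 = -1/4 + (1/8 + b/4) = -1/8 + b/4)
3576234/Z + 3486410/Y(1714) = 3576234/3532859 + 3486410/(-1/8 + (1/4)*1714) = 3576234*(1/3532859) + 3486410/(-1/8 + 857/2) = 3576234/3532859 + 3486410/(3427/8) = 3576234/3532859 + 3486410*(8/3427) = 3576234/3532859 + 27891280/3427 = 98548215323438/12107107793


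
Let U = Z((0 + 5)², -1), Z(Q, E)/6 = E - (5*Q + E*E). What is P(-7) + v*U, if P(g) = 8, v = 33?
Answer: -25138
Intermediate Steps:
Z(Q, E) = -30*Q - 6*E² + 6*E (Z(Q, E) = 6*(E - (5*Q + E*E)) = 6*(E - (5*Q + E²)) = 6*(E - (E² + 5*Q)) = 6*(E + (-E² - 5*Q)) = 6*(E - E² - 5*Q) = -30*Q - 6*E² + 6*E)
U = -762 (U = -30*(0 + 5)² - 6*(-1)² + 6*(-1) = -30*5² - 6*1 - 6 = -30*25 - 6 - 6 = -750 - 6 - 6 = -762)
P(-7) + v*U = 8 + 33*(-762) = 8 - 25146 = -25138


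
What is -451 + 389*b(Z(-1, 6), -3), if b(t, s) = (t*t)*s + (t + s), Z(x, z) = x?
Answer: -3174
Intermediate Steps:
b(t, s) = s + t + s*t² (b(t, s) = t²*s + (s + t) = s*t² + (s + t) = s + t + s*t²)
-451 + 389*b(Z(-1, 6), -3) = -451 + 389*(-3 - 1 - 3*(-1)²) = -451 + 389*(-3 - 1 - 3*1) = -451 + 389*(-3 - 1 - 3) = -451 + 389*(-7) = -451 - 2723 = -3174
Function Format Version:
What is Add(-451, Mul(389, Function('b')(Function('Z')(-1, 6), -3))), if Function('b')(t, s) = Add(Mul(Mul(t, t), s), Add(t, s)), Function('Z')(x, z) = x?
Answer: -3174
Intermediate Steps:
Function('b')(t, s) = Add(s, t, Mul(s, Pow(t, 2))) (Function('b')(t, s) = Add(Mul(Pow(t, 2), s), Add(s, t)) = Add(Mul(s, Pow(t, 2)), Add(s, t)) = Add(s, t, Mul(s, Pow(t, 2))))
Add(-451, Mul(389, Function('b')(Function('Z')(-1, 6), -3))) = Add(-451, Mul(389, Add(-3, -1, Mul(-3, Pow(-1, 2))))) = Add(-451, Mul(389, Add(-3, -1, Mul(-3, 1)))) = Add(-451, Mul(389, Add(-3, -1, -3))) = Add(-451, Mul(389, -7)) = Add(-451, -2723) = -3174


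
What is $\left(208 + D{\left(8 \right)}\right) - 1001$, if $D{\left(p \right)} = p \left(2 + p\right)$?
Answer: $-713$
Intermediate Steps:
$\left(208 + D{\left(8 \right)}\right) - 1001 = \left(208 + 8 \left(2 + 8\right)\right) - 1001 = \left(208 + 8 \cdot 10\right) - 1001 = \left(208 + 80\right) - 1001 = 288 - 1001 = -713$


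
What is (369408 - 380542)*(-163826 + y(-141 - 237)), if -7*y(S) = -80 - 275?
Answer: 12764318218/7 ≈ 1.8235e+9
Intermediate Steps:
y(S) = 355/7 (y(S) = -(-80 - 275)/7 = -⅐*(-355) = 355/7)
(369408 - 380542)*(-163826 + y(-141 - 237)) = (369408 - 380542)*(-163826 + 355/7) = -11134*(-1146427/7) = 12764318218/7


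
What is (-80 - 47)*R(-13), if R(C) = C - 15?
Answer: 3556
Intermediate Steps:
R(C) = -15 + C
(-80 - 47)*R(-13) = (-80 - 47)*(-15 - 13) = -127*(-28) = 3556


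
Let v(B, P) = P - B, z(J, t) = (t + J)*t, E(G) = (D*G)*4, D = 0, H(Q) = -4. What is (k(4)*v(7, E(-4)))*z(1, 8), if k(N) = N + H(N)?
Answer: 0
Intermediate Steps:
E(G) = 0 (E(G) = (0*G)*4 = 0*4 = 0)
z(J, t) = t*(J + t) (z(J, t) = (J + t)*t = t*(J + t))
k(N) = -4 + N (k(N) = N - 4 = -4 + N)
(k(4)*v(7, E(-4)))*z(1, 8) = ((-4 + 4)*(0 - 1*7))*(8*(1 + 8)) = (0*(0 - 7))*(8*9) = (0*(-7))*72 = 0*72 = 0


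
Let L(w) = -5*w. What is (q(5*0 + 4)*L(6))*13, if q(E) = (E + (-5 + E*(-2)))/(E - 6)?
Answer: -1755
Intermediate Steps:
q(E) = (-5 - E)/(-6 + E) (q(E) = (E + (-5 - 2*E))/(-6 + E) = (-5 - E)/(-6 + E))
(q(5*0 + 4)*L(6))*13 = (((-5 - (5*0 + 4))/(-6 + (5*0 + 4)))*(-5*6))*13 = (((-5 - (0 + 4))/(-6 + (0 + 4)))*(-30))*13 = (((-5 - 1*4)/(-6 + 4))*(-30))*13 = (((-5 - 4)/(-2))*(-30))*13 = (-1/2*(-9)*(-30))*13 = ((9/2)*(-30))*13 = -135*13 = -1755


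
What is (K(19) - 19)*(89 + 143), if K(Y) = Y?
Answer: 0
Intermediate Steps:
(K(19) - 19)*(89 + 143) = (19 - 19)*(89 + 143) = 0*232 = 0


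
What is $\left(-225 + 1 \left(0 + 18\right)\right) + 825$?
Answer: $618$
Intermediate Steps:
$\left(-225 + 1 \left(0 + 18\right)\right) + 825 = \left(-225 + 1 \cdot 18\right) + 825 = \left(-225 + 18\right) + 825 = -207 + 825 = 618$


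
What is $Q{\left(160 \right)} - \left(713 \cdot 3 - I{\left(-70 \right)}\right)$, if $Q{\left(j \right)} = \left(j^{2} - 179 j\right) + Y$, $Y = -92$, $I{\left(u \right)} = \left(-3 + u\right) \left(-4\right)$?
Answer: $-4979$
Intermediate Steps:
$I{\left(u \right)} = 12 - 4 u$
$Q{\left(j \right)} = -92 + j^{2} - 179 j$ ($Q{\left(j \right)} = \left(j^{2} - 179 j\right) - 92 = -92 + j^{2} - 179 j$)
$Q{\left(160 \right)} - \left(713 \cdot 3 - I{\left(-70 \right)}\right) = \left(-92 + 160^{2} - 28640\right) - \left(713 \cdot 3 - \left(12 - -280\right)\right) = \left(-92 + 25600 - 28640\right) - \left(2139 - \left(12 + 280\right)\right) = -3132 - \left(2139 - 292\right) = -3132 - 1847 = -4979$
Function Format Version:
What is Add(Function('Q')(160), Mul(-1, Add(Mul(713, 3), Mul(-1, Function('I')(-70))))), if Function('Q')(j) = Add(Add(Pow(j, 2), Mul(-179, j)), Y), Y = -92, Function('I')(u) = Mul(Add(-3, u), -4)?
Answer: -4979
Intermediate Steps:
Function('I')(u) = Add(12, Mul(-4, u))
Function('Q')(j) = Add(-92, Pow(j, 2), Mul(-179, j)) (Function('Q')(j) = Add(Add(Pow(j, 2), Mul(-179, j)), -92) = Add(-92, Pow(j, 2), Mul(-179, j)))
Add(Function('Q')(160), Mul(-1, Add(Mul(713, 3), Mul(-1, Function('I')(-70))))) = Add(Add(-92, Pow(160, 2), Mul(-179, 160)), Mul(-1, Add(Mul(713, 3), Mul(-1, Add(12, Mul(-4, -70)))))) = Add(Add(-92, 25600, -28640), Mul(-1, Add(2139, Mul(-1, Add(12, 280))))) = Add(-3132, Mul(-1, Add(2139, Mul(-1, 292)))) = Add(-3132, Mul(-1, Add(2139, -292))) = Add(-3132, Mul(-1, 1847)) = Add(-3132, -1847) = -4979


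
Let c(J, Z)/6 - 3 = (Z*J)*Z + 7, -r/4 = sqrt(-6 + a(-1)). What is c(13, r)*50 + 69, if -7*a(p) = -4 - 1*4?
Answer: -2100117/7 ≈ -3.0002e+5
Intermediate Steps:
a(p) = 8/7 (a(p) = -(-4 - 1*4)/7 = -(-4 - 4)/7 = -1/7*(-8) = 8/7)
r = -4*I*sqrt(238)/7 (r = -4*sqrt(-6 + 8/7) = -4*I*sqrt(238)/7 ≈ -8.8156*I)
c(J, Z) = 60 + 6*J*Z**2 (c(J, Z) = 18 + 6*((Z*J)*Z + 7) = 18 + 6*((J*Z)*Z + 7) = 18 + 6*(J*Z**2 + 7) = 18 + 6*(7 + J*Z**2) = 18 + (42 + 6*J*Z**2) = 60 + 6*J*Z**2)
c(13, r)*50 + 69 = (60 + 6*13*(-4*I*sqrt(238)/7)**2)*50 + 69 = (60 + 6*13*(-544/7))*50 + 69 = (60 - 42432/7)*50 + 69 = -42012/7*50 + 69 = -2100600/7 + 69 = -2100117/7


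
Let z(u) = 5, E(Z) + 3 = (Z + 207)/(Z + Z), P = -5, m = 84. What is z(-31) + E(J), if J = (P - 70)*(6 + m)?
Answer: 3727/1500 ≈ 2.4847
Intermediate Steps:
J = -6750 (J = (-5 - 70)*(6 + 84) = -75*90 = -6750)
E(Z) = -3 + (207 + Z)/(2*Z) (E(Z) = -3 + (Z + 207)/(Z + Z) = -3 + (207 + Z)/((2*Z)) = -3 + (207 + Z)*(1/(2*Z)) = -3 + (207 + Z)/(2*Z))
z(-31) + E(J) = 5 + (½)*(207 - 5*(-6750))/(-6750) = 5 + (½)*(-1/6750)*(207 + 33750) = 5 + (½)*(-1/6750)*33957 = 5 - 3773/1500 = 3727/1500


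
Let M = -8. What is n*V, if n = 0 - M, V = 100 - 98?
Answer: 16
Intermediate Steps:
V = 2
n = 8 (n = 0 - 1*(-8) = 0 + 8 = 8)
n*V = 8*2 = 16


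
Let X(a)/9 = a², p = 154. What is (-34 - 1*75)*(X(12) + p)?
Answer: -158050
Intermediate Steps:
X(a) = 9*a²
(-34 - 1*75)*(X(12) + p) = (-34 - 1*75)*(9*12² + 154) = (-34 - 75)*(9*144 + 154) = -109*(1296 + 154) = -109*1450 = -158050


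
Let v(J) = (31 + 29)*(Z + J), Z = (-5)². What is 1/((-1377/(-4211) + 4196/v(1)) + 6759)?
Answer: 1642290/11105192479 ≈ 0.00014788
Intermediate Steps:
Z = 25
v(J) = 1500 + 60*J (v(J) = (31 + 29)*(25 + J) = 60*(25 + J) = 1500 + 60*J)
1/((-1377/(-4211) + 4196/v(1)) + 6759) = 1/((-1377/(-4211) + 4196/(1500 + 60*1)) + 6759) = 1/((-1377*(-1/4211) + 4196/(1500 + 60)) + 6759) = 1/((1377/4211 + 4196/1560) + 6759) = 1/((1377/4211 + 4196*(1/1560)) + 6759) = 1/((1377/4211 + 1049/390) + 6759) = 1/(4954369/1642290 + 6759) = 1/(11105192479/1642290) = 1642290/11105192479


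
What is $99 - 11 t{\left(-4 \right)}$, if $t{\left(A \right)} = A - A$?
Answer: $99$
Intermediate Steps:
$t{\left(A \right)} = 0$
$99 - 11 t{\left(-4 \right)} = 99 - 0 = 99 + 0 = 99$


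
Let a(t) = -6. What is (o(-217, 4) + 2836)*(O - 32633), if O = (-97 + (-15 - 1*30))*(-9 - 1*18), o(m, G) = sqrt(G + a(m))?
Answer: -81673964 - 28799*I*sqrt(2) ≈ -8.1674e+7 - 40728.0*I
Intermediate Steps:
o(m, G) = sqrt(-6 + G) (o(m, G) = sqrt(G - 6) = sqrt(-6 + G))
O = 3834 (O = (-97 + (-15 - 30))*(-9 - 18) = (-97 - 45)*(-27) = -142*(-27) = 3834)
(o(-217, 4) + 2836)*(O - 32633) = (sqrt(-6 + 4) + 2836)*(3834 - 32633) = (sqrt(-2) + 2836)*(-28799) = (I*sqrt(2) + 2836)*(-28799) = (2836 + I*sqrt(2))*(-28799) = -81673964 - 28799*I*sqrt(2)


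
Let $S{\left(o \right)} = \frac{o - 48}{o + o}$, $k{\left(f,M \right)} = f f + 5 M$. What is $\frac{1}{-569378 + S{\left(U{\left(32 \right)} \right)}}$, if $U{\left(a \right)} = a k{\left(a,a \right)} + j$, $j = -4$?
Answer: $- \frac{6314}{3595049539} \approx -1.7563 \cdot 10^{-6}$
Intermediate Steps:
$k{\left(f,M \right)} = f^{2} + 5 M$
$U{\left(a \right)} = -4 + a \left(a^{2} + 5 a\right)$ ($U{\left(a \right)} = a \left(a^{2} + 5 a\right) - 4 = -4 + a \left(a^{2} + 5 a\right)$)
$S{\left(o \right)} = \frac{-48 + o}{2 o}$
$\frac{1}{-569378 + S{\left(U{\left(32 \right)} \right)}} = \frac{1}{-569378 + \frac{-48 - \left(4 - 32^{2} \left(5 + 32\right)\right)}{2 \left(-4 + 32^{2} \left(5 + 32\right)\right)}} = \frac{1}{-569378 + \frac{-48 + \left(-4 + 1024 \cdot 37\right)}{2 \left(-4 + 1024 \cdot 37\right)}} = \frac{1}{-569378 + \frac{-48 + \left(-4 + 37888\right)}{2 \left(-4 + 37888\right)}} = \frac{1}{-569378 + \frac{-48 + 37884}{2 \cdot 37884}} = \frac{1}{-569378 + \frac{1}{2} \cdot \frac{1}{37884} \cdot 37836} = \frac{1}{-569378 + \frac{3153}{6314}} = \frac{1}{- \frac{3595049539}{6314}} = - \frac{6314}{3595049539}$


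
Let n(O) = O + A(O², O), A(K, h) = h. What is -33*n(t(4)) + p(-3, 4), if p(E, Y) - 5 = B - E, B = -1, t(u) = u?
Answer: -257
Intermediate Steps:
n(O) = 2*O (n(O) = O + O = 2*O)
p(E, Y) = 4 - E (p(E, Y) = 5 + (-1 - E) = 4 - E)
-33*n(t(4)) + p(-3, 4) = -66*4 + (4 - 1*(-3)) = -33*8 + (4 + 3) = -264 + 7 = -257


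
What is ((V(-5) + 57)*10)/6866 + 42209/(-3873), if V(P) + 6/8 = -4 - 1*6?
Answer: -576031463/53184036 ≈ -10.831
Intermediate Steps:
V(P) = -43/4 (V(P) = -¾ + (-4 - 1*6) = -¾ + (-4 - 6) = -¾ - 10 = -43/4)
((V(-5) + 57)*10)/6866 + 42209/(-3873) = ((-43/4 + 57)*10)/6866 + 42209/(-3873) = ((185/4)*10)*(1/6866) + 42209*(-1/3873) = (925/2)*(1/6866) - 42209/3873 = 925/13732 - 42209/3873 = -576031463/53184036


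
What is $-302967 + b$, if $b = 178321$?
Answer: $-124646$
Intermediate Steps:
$-302967 + b = -302967 + 178321 = -124646$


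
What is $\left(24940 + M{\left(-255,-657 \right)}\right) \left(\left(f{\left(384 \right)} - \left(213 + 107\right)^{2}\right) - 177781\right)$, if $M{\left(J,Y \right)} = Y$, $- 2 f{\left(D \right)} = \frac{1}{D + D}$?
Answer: $- \frac{10450383726811}{1536} \approx -6.8036 \cdot 10^{9}$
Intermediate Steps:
$f{\left(D \right)} = - \frac{1}{4 D}$ ($f{\left(D \right)} = - \frac{1}{2 \left(D + D\right)} = - \frac{1}{2 \cdot 2 D} = - \frac{\frac{1}{2} \frac{1}{D}}{2} = - \frac{1}{4 D}$)
$\left(24940 + M{\left(-255,-657 \right)}\right) \left(\left(f{\left(384 \right)} - \left(213 + 107\right)^{2}\right) - 177781\right) = \left(24940 - 657\right) \left(\left(- \frac{1}{4 \cdot 384} - \left(213 + 107\right)^{2}\right) - 177781\right) = 24283 \left(\left(\left(- \frac{1}{4}\right) \frac{1}{384} - 320^{2}\right) - 177781\right) = 24283 \left(\left(- \frac{1}{1536} - 102400\right) - 177781\right) = 24283 \left(- \frac{157286401}{1536} - 177781\right) = 24283 \left(- \frac{430358017}{1536}\right) = - \frac{10450383726811}{1536}$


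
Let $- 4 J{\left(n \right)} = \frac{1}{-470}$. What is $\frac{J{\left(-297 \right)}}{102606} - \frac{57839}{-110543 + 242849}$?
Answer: $- \frac{619838962423}{1417874007760} \approx -0.43716$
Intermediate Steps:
$J{\left(n \right)} = \frac{1}{1880}$ ($J{\left(n \right)} = - \frac{1}{4 \left(-470\right)} = \left(- \frac{1}{4}\right) \left(- \frac{1}{470}\right) = \frac{1}{1880}$)
$\frac{J{\left(-297 \right)}}{102606} - \frac{57839}{-110543 + 242849} = \frac{1}{1880 \cdot 102606} - \frac{57839}{-110543 + 242849} = \frac{1}{1880} \cdot \frac{1}{102606} - \frac{57839}{132306} = \frac{1}{192899280} - \frac{57839}{132306} = - \frac{619838962423}{1417874007760}$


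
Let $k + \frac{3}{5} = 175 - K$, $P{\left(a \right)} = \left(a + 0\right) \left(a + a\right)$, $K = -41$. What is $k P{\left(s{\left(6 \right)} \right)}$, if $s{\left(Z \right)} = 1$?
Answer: $\frac{2154}{5} \approx 430.8$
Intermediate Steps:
$P{\left(a \right)} = 2 a^{2}$ ($P{\left(a \right)} = a 2 a = 2 a^{2}$)
$k = \frac{1077}{5}$ ($k = - \frac{3}{5} + \left(175 - -41\right) = - \frac{3}{5} + \left(175 + 41\right) = - \frac{3}{5} + 216 = \frac{1077}{5} \approx 215.4$)
$k P{\left(s{\left(6 \right)} \right)} = \frac{1077 \cdot 2 \cdot 1^{2}}{5} = \frac{1077 \cdot 2 \cdot 1}{5} = \frac{1077}{5} \cdot 2 = \frac{2154}{5}$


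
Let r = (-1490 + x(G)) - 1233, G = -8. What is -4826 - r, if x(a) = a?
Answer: -2095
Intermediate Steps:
r = -2731 (r = (-1490 - 8) - 1233 = -1498 - 1233 = -2731)
-4826 - r = -4826 - 1*(-2731) = -4826 + 2731 = -2095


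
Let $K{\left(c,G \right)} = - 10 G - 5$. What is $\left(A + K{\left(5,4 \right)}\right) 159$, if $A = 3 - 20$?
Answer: $-9858$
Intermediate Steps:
$K{\left(c,G \right)} = -5 - 10 G$
$A = -17$ ($A = 3 - 20 = -17$)
$\left(A + K{\left(5,4 \right)}\right) 159 = \left(-17 - 45\right) 159 = \left(-62\right) 159 = -9858$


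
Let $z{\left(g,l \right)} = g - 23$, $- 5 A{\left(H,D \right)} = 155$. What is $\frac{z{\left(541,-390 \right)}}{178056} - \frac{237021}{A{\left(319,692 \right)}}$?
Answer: $\frac{21101513617}{2759868} \approx 7645.8$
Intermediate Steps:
$A{\left(H,D \right)} = -31$ ($A{\left(H,D \right)} = \left(- \frac{1}{5}\right) 155 = -31$)
$z{\left(g,l \right)} = -23 + g$ ($z{\left(g,l \right)} = g - 23 = -23 + g$)
$\frac{z{\left(541,-390 \right)}}{178056} - \frac{237021}{A{\left(319,692 \right)}} = \frac{-23 + 541}{178056} - \frac{237021}{-31} = 518 \cdot \frac{1}{178056} - - \frac{237021}{31} = \frac{259}{89028} + \frac{237021}{31} = \frac{21101513617}{2759868}$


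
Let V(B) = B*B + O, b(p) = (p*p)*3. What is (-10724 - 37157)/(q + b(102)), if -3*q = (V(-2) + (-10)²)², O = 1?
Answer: -47881/27537 ≈ -1.7388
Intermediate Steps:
b(p) = 3*p² (b(p) = p²*3 = 3*p²)
V(B) = 1 + B² (V(B) = B*B + 1 = B² + 1 = 1 + B²)
q = -3675 (q = -((1 + (-2)²) + (-10)²)²/3 = -((1 + 4) + 100)²/3 = -(5 + 100)²/3 = -⅓*105² = -⅓*11025 = -3675)
(-10724 - 37157)/(q + b(102)) = (-10724 - 37157)/(-3675 + 3*102²) = -47881/(-3675 + 3*10404) = -47881/(-3675 + 31212) = -47881/27537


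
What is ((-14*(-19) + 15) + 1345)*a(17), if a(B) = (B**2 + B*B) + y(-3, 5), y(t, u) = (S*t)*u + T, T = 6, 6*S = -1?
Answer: 953649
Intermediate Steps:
S = -1/6 (S = (1/6)*(-1) = -1/6 ≈ -0.16667)
y(t, u) = 6 - t*u/6 (y(t, u) = (-t/6)*u + 6 = -t*u/6 + 6 = 6 - t*u/6)
a(B) = 17/2 + 2*B**2 (a(B) = (B**2 + B*B) + (6 - 1/6*(-3)*5) = (B**2 + B**2) + (6 + 5/2) = 2*B**2 + 17/2 = 17/2 + 2*B**2)
((-14*(-19) + 15) + 1345)*a(17) = ((-14*(-19) + 15) + 1345)*(17/2 + 2*17**2) = ((266 + 15) + 1345)*(17/2 + 2*289) = (281 + 1345)*(17/2 + 578) = 1626*(1173/2) = 953649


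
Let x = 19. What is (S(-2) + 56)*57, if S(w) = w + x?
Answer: 4161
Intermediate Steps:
S(w) = 19 + w (S(w) = w + 19 = 19 + w)
(S(-2) + 56)*57 = ((19 - 2) + 56)*57 = (17 + 56)*57 = 73*57 = 4161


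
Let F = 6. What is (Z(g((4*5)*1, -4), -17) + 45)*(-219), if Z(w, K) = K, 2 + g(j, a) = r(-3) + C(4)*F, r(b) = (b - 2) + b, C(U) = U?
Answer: -6132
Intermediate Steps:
r(b) = -2 + 2*b (r(b) = (-2 + b) + b = -2 + 2*b)
g(j, a) = 14 (g(j, a) = -2 + ((-2 + 2*(-3)) + 4*6) = -2 + ((-2 - 6) + 24) = -2 + (-8 + 24) = -2 + 16 = 14)
(Z(g((4*5)*1, -4), -17) + 45)*(-219) = (-17 + 45)*(-219) = 28*(-219) = -6132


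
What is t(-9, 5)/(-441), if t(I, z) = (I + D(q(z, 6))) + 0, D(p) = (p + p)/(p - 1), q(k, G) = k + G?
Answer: 34/2205 ≈ 0.015419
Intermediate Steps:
q(k, G) = G + k
D(p) = 2*p/(-1 + p) (D(p) = (2*p)/(-1 + p) = 2*p/(-1 + p))
t(I, z) = I + 2*(6 + z)/(5 + z) (t(I, z) = (I + 2*(6 + z)/(-1 + (6 + z))) + 0 = (I + 2*(6 + z)/(5 + z)) + 0 = I + 2*(6 + z)/(5 + z))
t(-9, 5)/(-441) = ((12 + 2*5 - 9*(5 + 5))/(5 + 5))/(-441) = ((12 + 10 - 9*10)/10)*(-1/441) = ((12 + 10 - 90)/10)*(-1/441) = ((1/10)*(-68))*(-1/441) = -34/5*(-1/441) = 34/2205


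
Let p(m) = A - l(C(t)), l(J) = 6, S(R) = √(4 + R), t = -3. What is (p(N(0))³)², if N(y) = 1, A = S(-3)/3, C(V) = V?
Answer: 24137569/729 ≈ 33111.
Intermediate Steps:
A = ⅓ (A = √(4 - 3)/3 = √1*(⅓) = 1*(⅓) = ⅓ ≈ 0.33333)
p(m) = -17/3 (p(m) = ⅓ - 1*6 = ⅓ - 6 = -17/3)
(p(N(0))³)² = ((-17/3)³)² = (-4913/27)² = 24137569/729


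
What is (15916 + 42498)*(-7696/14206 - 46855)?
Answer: -19441050327982/7103 ≈ -2.7370e+9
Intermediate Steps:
(15916 + 42498)*(-7696/14206 - 46855) = 58414*(-7696*1/14206 - 46855) = 58414*(-3848/7103 - 46855) = 58414*(-332814913/7103) = -19441050327982/7103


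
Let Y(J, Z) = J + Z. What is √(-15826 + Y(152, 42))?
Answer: 4*I*√977 ≈ 125.03*I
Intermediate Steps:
√(-15826 + Y(152, 42)) = √(-15826 + (152 + 42)) = √(-15826 + 194) = √(-15632) = 4*I*√977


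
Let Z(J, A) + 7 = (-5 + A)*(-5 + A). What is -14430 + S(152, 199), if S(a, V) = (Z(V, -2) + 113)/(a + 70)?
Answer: -3203305/222 ≈ -14429.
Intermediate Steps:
Z(J, A) = -7 + (-5 + A)**2 (Z(J, A) = -7 + (-5 + A)*(-5 + A) = -7 + (-5 + A)**2)
S(a, V) = 155/(70 + a) (S(a, V) = ((-7 + (-5 - 2)**2) + 113)/(a + 70) = ((-7 + (-7)**2) + 113)/(70 + a) = ((-7 + 49) + 113)/(70 + a) = (42 + 113)/(70 + a) = 155/(70 + a))
-14430 + S(152, 199) = -14430 + 155/(70 + 152) = -14430 + 155/222 = -3203305/222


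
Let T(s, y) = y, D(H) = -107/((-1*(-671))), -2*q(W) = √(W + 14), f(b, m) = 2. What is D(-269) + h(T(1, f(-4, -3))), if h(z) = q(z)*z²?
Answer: -5475/671 ≈ -8.1595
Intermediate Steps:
q(W) = -√(14 + W)/2 (q(W) = -√(W + 14)/2 = -√(14 + W)/2)
D(H) = -107/671
h(z) = -z²*√(14 + z)/2 (h(z) = (-√(14 + z)/2)*z² = -z²*√(14 + z)/2)
D(-269) + h(T(1, f(-4, -3))) = -107/671 - ½*2²*√(14 + 2) = -107/671 - ½*4*√16 = -107/671 - ½*4*4 = -107/671 - 8 = -5475/671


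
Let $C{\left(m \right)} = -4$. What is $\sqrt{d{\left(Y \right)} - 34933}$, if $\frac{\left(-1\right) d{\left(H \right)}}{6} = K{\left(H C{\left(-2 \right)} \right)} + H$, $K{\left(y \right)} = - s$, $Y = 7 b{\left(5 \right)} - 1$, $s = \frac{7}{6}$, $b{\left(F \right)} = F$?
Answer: $i \sqrt{35130} \approx 187.43 i$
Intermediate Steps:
$s = \frac{7}{6}$ ($s = 7 \cdot \frac{1}{6} = \frac{7}{6} \approx 1.1667$)
$Y = 34$ ($Y = 7 \cdot 5 - 1 = 35 - 1 = 34$)
$K{\left(y \right)} = - \frac{7}{6}$ ($K{\left(y \right)} = \left(-1\right) \frac{7}{6} = - \frac{7}{6}$)
$d{\left(H \right)} = 7 - 6 H$ ($d{\left(H \right)} = - 6 \left(- \frac{7}{6} + H\right) = 7 - 6 H$)
$\sqrt{d{\left(Y \right)} - 34933} = \sqrt{\left(7 - 204\right) - 34933} = \sqrt{-197 - 34933} = \sqrt{-35130} = i \sqrt{35130}$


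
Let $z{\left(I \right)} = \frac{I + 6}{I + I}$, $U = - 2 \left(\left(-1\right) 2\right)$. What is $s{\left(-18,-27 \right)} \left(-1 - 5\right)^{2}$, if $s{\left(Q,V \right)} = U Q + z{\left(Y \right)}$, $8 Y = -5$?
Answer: $- \frac{13734}{5} \approx -2746.8$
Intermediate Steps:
$Y = - \frac{5}{8}$ ($Y = \frac{1}{8} \left(-5\right) = - \frac{5}{8} \approx -0.625$)
$U = 4$ ($U = \left(-2\right) \left(-2\right) = 4$)
$z{\left(I \right)} = \frac{6 + I}{2 I}$
$s{\left(Q,V \right)} = - \frac{43}{10} + 4 Q$ ($s{\left(Q,V \right)} = 4 Q + \frac{6 - \frac{5}{8}}{2 \left(- \frac{5}{8}\right)} = 4 Q + \frac{1}{2} \left(- \frac{8}{5}\right) \frac{43}{8} = 4 Q - \frac{43}{10} = - \frac{43}{10} + 4 Q$)
$s{\left(-18,-27 \right)} \left(-1 - 5\right)^{2} = \left(- \frac{43}{10} + 4 \left(-18\right)\right) \left(-1 - 5\right)^{2} = \left(- \frac{43}{10} - 72\right) \left(-6\right)^{2} = \left(- \frac{763}{10}\right) 36 = - \frac{13734}{5}$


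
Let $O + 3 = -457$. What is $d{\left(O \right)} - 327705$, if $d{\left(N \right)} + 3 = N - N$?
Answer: $-327708$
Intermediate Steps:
$O = -460$ ($O = -3 - 457 = -460$)
$d{\left(N \right)} = -3$ ($d{\left(N \right)} = -3 + \left(N - N\right) = -3 + 0 = -3$)
$d{\left(O \right)} - 327705 = -3 - 327705 = -327708$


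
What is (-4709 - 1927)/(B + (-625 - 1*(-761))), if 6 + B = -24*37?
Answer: 3318/379 ≈ 8.7546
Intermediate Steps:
B = -894 (B = -6 - 24*37 = -6 - 888 = -894)
(-4709 - 1927)/(B + (-625 - 1*(-761))) = (-4709 - 1927)/(-894 + (-625 - 1*(-761))) = -6636/(-894 + (-625 + 761)) = -6636/(-894 + 136) = -6636/(-758) = -6636*(-1/758) = 3318/379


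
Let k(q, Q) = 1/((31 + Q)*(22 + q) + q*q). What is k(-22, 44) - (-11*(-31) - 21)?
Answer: -154879/484 ≈ -320.00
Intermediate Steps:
k(q, Q) = 1/(q² + (22 + q)*(31 + Q)) (k(q, Q) = 1/((22 + q)*(31 + Q) + q²) = 1/(q² + (22 + q)*(31 + Q)))
k(-22, 44) - (-11*(-31) - 21) = 1/(682 + (-22)² + 22*44 + 31*(-22) + 44*(-22)) - (-11*(-31) - 21) = 1/(682 + 484 + 968 - 682 - 968) - (341 - 21) = 1/484 - 1*320 = 1/484 - 320 = -154879/484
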